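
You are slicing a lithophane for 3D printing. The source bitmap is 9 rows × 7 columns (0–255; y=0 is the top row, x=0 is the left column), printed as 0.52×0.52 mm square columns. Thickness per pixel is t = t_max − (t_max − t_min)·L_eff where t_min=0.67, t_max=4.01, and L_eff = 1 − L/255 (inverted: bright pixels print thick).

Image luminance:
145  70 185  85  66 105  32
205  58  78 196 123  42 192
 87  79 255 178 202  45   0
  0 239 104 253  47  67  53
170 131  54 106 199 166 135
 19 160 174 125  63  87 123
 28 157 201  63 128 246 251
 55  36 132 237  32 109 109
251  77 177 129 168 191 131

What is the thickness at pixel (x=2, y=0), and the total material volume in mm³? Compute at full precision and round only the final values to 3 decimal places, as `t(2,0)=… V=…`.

span = t_max - t_min = 4.01 - 0.67 = 3.340
L(2,0) = 185, L_eff = 1 - 185/255 = 0.274510 (inverted)
t(2,0) = 4.01 - 3.340·0.274510 = 3.093
Σt over all 9·7 pixels = 3685229/25500 ≈ 144.5187843
V = pitch²·Σt = 0.52²·3685229/25500 = 39.078

t(2,0)=3.093 V=39.078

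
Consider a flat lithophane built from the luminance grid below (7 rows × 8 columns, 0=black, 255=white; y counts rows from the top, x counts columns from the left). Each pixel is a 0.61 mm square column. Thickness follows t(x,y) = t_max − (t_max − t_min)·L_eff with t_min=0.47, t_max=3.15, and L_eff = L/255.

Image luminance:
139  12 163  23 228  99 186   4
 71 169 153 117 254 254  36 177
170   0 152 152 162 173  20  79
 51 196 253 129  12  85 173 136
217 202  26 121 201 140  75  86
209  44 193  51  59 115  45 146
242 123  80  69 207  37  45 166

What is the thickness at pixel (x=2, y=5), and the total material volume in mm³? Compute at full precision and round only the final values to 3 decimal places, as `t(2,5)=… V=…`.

span = t_max - t_min = 3.15 - 0.47 = 2.680
L(2,5) = 193, L_eff = 193/255 = 0.756863
t(2,5) = 3.15 - 2.680·0.756863 = 1.122
Σt over all 7·8 pixels = 220147/2125 ≈ 103.5985882
V = pitch²·Σt = 0.61²·220147/2125 = 38.549

t(2,5)=1.122 V=38.549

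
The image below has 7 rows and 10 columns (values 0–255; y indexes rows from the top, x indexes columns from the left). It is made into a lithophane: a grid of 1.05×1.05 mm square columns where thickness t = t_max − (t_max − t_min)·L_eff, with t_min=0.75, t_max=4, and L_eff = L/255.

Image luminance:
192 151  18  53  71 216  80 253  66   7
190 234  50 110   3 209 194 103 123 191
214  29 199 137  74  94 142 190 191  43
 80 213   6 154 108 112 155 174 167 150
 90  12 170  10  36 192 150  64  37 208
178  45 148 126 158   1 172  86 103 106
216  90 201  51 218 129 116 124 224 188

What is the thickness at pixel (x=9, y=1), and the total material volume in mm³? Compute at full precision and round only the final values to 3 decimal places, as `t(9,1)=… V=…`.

span = t_max - t_min = 4 - 0.75 = 3.250
L(9,1) = 191, L_eff = 191/255 = 0.749020
t(9,1) = 4 - 3.250·0.749020 = 1.566
Σt over all 7·10 pixels = 34253/204 ≈ 167.9068627
V = pitch²·Σt = 1.05²·34253/204 = 185.117

t(9,1)=1.566 V=185.117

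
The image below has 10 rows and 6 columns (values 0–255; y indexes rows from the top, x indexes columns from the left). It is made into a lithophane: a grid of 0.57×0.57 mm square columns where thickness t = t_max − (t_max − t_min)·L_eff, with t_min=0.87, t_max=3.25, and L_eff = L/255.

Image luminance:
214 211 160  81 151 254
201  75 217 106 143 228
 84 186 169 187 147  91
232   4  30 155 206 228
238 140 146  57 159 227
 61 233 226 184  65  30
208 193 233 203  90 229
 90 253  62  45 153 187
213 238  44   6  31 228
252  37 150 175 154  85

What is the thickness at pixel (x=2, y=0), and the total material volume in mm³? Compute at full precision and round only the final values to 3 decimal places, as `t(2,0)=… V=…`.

t(2,0)=1.757 V=35.806

span = t_max - t_min = 3.25 - 0.87 = 2.380
L(2,0) = 160, L_eff = 160/255 = 0.627451
t(2,0) = 3.25 - 2.380·0.627451 = 1.757
Σt over all 10·6 pixels = 16531/150 ≈ 110.2066667
V = pitch²·Σt = 0.57²·16531/150 = 35.806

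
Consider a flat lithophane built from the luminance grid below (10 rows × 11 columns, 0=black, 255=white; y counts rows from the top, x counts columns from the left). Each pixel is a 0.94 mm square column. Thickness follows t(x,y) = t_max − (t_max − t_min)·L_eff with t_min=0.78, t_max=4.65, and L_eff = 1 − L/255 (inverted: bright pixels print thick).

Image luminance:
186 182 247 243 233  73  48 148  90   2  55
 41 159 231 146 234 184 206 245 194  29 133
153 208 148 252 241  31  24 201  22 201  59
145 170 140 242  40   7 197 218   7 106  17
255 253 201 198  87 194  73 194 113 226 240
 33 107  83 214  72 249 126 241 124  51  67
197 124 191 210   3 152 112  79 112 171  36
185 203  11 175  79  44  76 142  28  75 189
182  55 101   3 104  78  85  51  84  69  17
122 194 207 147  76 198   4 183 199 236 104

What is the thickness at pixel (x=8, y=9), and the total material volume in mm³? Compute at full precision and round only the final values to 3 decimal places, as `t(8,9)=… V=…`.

span = t_max - t_min = 4.65 - 0.78 = 3.870
L(8,9) = 199, L_eff = 1 - 199/255 = 0.219608 (inverted)
t(8,9) = 4.65 - 3.870·0.219608 = 3.800
Σt over all 10·11 pixels = 654207/2125 ≈ 307.8621176
V = pitch²·Σt = 0.94²·654207/2125 = 272.027

t(8,9)=3.800 V=272.027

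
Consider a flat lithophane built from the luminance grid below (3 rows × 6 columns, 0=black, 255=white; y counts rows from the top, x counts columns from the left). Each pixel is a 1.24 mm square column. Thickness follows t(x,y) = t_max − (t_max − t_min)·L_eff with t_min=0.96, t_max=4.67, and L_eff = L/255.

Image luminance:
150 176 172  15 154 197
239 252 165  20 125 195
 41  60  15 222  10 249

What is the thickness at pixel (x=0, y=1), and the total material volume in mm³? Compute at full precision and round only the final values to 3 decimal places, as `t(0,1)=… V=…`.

t(0,1)=1.193 V=74.286

span = t_max - t_min = 4.67 - 0.96 = 3.710
L(0,1) = 239, L_eff = 239/255 = 0.937255
t(0,1) = 4.67 - 3.710·0.937255 = 1.193
Σt over all 3·6 pixels = 410661/8500 ≈ 48.3130588
V = pitch²·Σt = 1.24²·410661/8500 = 74.286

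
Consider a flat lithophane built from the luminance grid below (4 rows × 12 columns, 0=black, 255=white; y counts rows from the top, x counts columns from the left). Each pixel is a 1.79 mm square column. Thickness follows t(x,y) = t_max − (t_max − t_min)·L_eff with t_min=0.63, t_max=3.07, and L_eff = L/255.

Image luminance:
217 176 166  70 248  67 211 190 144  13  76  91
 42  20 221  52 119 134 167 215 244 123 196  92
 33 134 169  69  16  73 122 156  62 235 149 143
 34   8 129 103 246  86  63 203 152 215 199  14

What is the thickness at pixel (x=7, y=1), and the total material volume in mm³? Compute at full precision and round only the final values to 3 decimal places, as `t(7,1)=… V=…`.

t(7,1)=1.013 V=284.923

span = t_max - t_min = 3.07 - 0.63 = 2.440
L(7,1) = 215, L_eff = 215/255 = 0.843137
t(7,1) = 3.07 - 2.440·0.843137 = 1.013
Σt over all 4·12 pixels = 566893/6375 ≈ 88.9243922
V = pitch²·Σt = 1.79²·566893/6375 = 284.923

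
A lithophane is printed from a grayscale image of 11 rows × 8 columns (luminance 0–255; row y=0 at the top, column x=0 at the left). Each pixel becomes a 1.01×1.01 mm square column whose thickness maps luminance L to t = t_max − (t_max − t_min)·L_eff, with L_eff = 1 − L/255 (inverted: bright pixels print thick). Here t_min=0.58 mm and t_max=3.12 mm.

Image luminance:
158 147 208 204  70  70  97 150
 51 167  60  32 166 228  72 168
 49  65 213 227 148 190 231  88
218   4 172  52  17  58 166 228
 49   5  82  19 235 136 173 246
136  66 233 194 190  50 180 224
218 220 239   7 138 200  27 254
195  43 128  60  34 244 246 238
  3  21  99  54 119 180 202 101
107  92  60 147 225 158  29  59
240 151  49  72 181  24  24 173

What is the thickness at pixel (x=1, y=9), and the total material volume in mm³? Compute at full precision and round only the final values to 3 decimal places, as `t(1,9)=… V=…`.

t(1,9)=1.496 V=168.440

span = t_max - t_min = 3.12 - 0.58 = 2.540
L(1,9) = 92, L_eff = 1 - 92/255 = 0.639216 (inverted)
t(1,9) = 3.12 - 2.540·0.639216 = 1.496
Σt over all 11·8 pixels = 2105291/12750 ≈ 165.1208627
V = pitch²·Σt = 1.01²·2105291/12750 = 168.440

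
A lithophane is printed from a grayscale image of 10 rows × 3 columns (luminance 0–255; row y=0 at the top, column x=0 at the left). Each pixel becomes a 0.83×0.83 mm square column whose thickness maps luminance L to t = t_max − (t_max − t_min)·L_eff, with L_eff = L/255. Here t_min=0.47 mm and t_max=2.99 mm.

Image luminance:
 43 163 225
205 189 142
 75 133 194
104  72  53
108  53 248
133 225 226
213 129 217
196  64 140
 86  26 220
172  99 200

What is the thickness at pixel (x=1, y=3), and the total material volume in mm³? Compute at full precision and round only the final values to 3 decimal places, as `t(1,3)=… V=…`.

span = t_max - t_min = 2.99 - 0.47 = 2.520
L(1,3) = 72, L_eff = 72/255 = 0.282353
t(1,3) = 2.99 - 2.520·0.282353 = 2.278
Σt over all 10·3 pixels = 198399/4250 ≈ 46.6821176
V = pitch²·Σt = 0.83²·198399/4250 = 32.159

t(1,3)=2.278 V=32.159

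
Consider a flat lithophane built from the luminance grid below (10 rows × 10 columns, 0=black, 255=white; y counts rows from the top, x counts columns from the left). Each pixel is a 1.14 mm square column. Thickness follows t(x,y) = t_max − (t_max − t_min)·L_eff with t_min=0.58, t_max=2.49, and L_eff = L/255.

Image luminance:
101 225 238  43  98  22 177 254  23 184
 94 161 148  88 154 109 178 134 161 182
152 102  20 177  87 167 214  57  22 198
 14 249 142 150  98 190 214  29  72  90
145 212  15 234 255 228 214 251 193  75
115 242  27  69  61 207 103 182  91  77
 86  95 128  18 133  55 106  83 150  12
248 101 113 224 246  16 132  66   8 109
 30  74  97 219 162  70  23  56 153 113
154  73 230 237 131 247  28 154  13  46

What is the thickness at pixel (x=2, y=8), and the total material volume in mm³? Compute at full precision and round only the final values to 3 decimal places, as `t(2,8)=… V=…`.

t(2,8)=1.763 V=200.433

span = t_max - t_min = 2.49 - 0.58 = 1.910
L(2,8) = 97, L_eff = 97/255 = 0.380392
t(2,8) = 2.49 - 1.910·0.380392 = 1.763
Σt over all 10·10 pixels = 3932777/25500 ≈ 154.2265490
V = pitch²·Σt = 1.14²·3932777/25500 = 200.433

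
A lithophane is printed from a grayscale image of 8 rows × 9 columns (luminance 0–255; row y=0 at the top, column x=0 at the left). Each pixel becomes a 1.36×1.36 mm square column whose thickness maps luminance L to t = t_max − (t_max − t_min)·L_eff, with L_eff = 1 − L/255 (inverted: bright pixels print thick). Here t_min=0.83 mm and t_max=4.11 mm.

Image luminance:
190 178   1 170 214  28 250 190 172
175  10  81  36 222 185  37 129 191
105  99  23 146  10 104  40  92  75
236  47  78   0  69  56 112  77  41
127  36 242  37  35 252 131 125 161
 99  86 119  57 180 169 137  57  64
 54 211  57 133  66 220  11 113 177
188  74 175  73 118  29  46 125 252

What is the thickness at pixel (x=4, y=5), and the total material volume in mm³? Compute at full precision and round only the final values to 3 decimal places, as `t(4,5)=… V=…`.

t(4,5)=3.145 V=303.358

span = t_max - t_min = 4.11 - 0.83 = 3.280
L(4,5) = 180, L_eff = 1 - 180/255 = 0.294118 (inverted)
t(4,5) = 4.11 - 3.280·0.294118 = 3.145
Σt over all 8·9 pixels = 209116/1275 ≈ 164.0125490
V = pitch²·Σt = 1.36²·209116/1275 = 303.358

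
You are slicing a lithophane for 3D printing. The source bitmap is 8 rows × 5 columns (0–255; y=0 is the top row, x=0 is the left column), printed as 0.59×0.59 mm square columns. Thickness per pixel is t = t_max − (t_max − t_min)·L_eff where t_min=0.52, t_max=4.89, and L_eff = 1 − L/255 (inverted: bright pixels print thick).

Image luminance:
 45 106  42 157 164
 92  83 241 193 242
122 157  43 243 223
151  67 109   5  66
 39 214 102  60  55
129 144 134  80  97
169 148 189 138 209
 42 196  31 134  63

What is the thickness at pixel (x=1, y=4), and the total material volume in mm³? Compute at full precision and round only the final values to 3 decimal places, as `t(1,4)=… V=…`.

span = t_max - t_min = 4.89 - 0.52 = 4.370
L(1,4) = 214, L_eff = 1 - 214/255 = 0.160784 (inverted)
t(1,4) = 4.89 - 4.370·0.160784 = 4.187
Σt over all 8·5 pixels = 670547/6375 ≈ 105.1838431
V = pitch²·Σt = 0.59²·670547/6375 = 36.614

t(1,4)=4.187 V=36.614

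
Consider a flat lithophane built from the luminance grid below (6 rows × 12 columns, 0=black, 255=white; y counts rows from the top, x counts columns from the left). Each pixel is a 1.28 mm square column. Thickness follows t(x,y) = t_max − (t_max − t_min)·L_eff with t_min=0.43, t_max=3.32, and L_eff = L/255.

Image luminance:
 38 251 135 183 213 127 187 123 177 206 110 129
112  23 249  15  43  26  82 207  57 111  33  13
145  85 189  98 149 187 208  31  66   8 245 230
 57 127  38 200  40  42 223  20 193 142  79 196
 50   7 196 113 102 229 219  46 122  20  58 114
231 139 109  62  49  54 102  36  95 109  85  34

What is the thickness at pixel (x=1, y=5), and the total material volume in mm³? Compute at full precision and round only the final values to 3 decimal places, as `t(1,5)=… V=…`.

span = t_max - t_min = 3.32 - 0.43 = 2.890
L(1,5) = 139, L_eff = 139/255 = 0.545098
t(1,5) = 3.32 - 2.890·0.545098 = 1.745
Σt over all 6·12 pixels = 145.778
V = pitch²·Σt = 1.28²·145.778 = 238.843

t(1,5)=1.745 V=238.843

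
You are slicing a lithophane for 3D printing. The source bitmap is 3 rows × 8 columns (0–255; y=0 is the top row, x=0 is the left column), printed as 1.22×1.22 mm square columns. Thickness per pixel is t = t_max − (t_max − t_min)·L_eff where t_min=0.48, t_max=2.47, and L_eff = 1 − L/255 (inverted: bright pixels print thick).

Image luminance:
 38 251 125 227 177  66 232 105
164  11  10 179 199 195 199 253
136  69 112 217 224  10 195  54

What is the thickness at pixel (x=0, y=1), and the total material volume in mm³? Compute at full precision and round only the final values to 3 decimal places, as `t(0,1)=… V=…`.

t(0,1)=1.760 V=57.196

span = t_max - t_min = 2.47 - 0.48 = 1.990
L(0,1) = 164, L_eff = 1 - 164/255 = 0.356863 (inverted)
t(0,1) = 2.47 - 1.990·0.356863 = 1.760
Σt over all 3·8 pixels = 244978/6375 ≈ 38.4279216
V = pitch²·Σt = 1.22²·244978/6375 = 57.196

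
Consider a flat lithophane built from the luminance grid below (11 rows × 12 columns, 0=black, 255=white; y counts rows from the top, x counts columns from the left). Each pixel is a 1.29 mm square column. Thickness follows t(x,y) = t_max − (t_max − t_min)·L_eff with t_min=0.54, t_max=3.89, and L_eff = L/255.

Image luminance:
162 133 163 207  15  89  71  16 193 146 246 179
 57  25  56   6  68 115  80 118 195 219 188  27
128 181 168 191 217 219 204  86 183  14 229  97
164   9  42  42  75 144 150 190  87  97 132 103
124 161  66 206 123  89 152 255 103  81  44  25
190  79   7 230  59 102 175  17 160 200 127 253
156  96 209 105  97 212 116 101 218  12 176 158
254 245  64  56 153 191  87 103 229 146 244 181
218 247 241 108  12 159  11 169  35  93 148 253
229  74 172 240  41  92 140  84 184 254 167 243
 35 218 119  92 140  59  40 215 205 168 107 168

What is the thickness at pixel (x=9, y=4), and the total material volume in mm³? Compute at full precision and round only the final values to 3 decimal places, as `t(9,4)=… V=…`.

t(9,4)=2.826 V=466.590

span = t_max - t_min = 3.89 - 0.54 = 3.350
L(9,4) = 81, L_eff = 81/255 = 0.317647
t(9,4) = 3.89 - 3.350·0.317647 = 2.826
Σt over all 11·12 pixels = 1429967/5100 ≈ 280.3856863
V = pitch²·Σt = 1.29²·1429967/5100 = 466.590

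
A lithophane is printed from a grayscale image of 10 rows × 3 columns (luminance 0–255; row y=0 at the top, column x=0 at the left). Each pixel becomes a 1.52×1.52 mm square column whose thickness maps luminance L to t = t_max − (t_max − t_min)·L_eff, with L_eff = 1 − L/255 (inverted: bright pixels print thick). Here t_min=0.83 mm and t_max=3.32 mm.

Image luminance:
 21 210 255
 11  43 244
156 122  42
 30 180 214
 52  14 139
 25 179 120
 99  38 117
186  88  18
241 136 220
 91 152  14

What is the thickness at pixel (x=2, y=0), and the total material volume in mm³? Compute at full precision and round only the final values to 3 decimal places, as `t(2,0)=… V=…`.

span = t_max - t_min = 3.32 - 0.83 = 2.490
L(2,0) = 255, L_eff = 1 - 255/255 = 0.000000 (inverted)
t(2,0) = 3.32 - 2.490·0.000000 = 3.320
Σt over all 10·3 pixels = 498581/8500 ≈ 58.6565882
V = pitch²·Σt = 1.52²·498581/8500 = 135.520

t(2,0)=3.320 V=135.520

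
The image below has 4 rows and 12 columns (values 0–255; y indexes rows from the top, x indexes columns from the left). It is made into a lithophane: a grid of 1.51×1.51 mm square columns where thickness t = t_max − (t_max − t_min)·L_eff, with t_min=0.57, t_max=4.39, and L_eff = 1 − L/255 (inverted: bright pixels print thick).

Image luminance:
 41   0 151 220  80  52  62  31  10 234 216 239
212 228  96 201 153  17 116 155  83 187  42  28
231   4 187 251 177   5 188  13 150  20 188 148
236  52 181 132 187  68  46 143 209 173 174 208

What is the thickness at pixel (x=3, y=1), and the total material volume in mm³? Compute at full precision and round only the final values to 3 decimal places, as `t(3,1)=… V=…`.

t(3,1)=3.581 V=275.010

span = t_max - t_min = 4.39 - 0.57 = 3.820
L(3,1) = 201, L_eff = 1 - 201/255 = 0.211765 (inverted)
t(3,1) = 4.39 - 3.820·0.211765 = 3.581
Σt over all 4·12 pixels = 102521/850 ≈ 120.6129412
V = pitch²·Σt = 1.51²·102521/850 = 275.010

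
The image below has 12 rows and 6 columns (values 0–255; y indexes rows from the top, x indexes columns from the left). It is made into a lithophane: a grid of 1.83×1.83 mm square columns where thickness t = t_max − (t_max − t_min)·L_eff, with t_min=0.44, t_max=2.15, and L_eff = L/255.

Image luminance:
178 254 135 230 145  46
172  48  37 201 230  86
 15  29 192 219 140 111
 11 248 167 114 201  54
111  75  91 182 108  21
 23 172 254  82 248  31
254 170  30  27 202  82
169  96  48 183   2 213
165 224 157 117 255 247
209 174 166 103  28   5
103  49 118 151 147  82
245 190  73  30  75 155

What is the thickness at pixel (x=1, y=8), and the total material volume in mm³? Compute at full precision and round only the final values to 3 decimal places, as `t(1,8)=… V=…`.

span = t_max - t_min = 2.15 - 0.44 = 1.710
L(1,8) = 224, L_eff = 224/255 = 0.878431
t(1,8) = 2.15 - 1.710·0.878431 = 0.648
Σt over all 12·6 pixels = 155943/1700 ≈ 91.7311765
V = pitch²·Σt = 1.83²·155943/1700 = 307.199

t(1,8)=0.648 V=307.199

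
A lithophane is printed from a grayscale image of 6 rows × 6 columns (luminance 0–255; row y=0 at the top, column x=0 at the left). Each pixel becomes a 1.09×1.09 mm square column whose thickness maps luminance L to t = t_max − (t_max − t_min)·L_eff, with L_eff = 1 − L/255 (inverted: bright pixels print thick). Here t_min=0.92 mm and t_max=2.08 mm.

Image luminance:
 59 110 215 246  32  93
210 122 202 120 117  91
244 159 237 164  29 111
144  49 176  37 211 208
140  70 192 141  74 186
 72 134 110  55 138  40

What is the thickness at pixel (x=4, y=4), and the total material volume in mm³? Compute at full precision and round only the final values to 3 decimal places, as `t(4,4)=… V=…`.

t(4,4)=1.257 V=64.957

span = t_max - t_min = 2.08 - 0.92 = 1.160
L(4,4) = 74, L_eff = 1 - 74/255 = 0.709804 (inverted)
t(4,4) = 2.08 - 1.160·0.709804 = 1.257
Σt over all 6·6 pixels = 348542/6375 ≈ 54.6732549
V = pitch²·Σt = 1.09²·348542/6375 = 64.957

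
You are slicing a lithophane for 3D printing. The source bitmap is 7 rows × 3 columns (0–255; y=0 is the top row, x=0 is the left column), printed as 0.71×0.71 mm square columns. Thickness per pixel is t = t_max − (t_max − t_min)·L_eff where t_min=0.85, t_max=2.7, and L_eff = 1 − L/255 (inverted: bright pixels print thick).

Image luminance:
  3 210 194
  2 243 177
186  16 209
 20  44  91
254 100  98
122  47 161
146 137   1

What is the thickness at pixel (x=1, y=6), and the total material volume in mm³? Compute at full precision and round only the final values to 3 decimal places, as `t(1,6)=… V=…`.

t(1,6)=1.844 V=17.999

span = t_max - t_min = 2.7 - 0.85 = 1.850
L(1,6) = 137, L_eff = 1 - 137/255 = 0.462745 (inverted)
t(1,6) = 2.7 - 1.850·0.462745 = 1.844
Σt over all 7·3 pixels = 45523/1275 ≈ 35.7043137
V = pitch²·Σt = 0.71²·45523/1275 = 17.999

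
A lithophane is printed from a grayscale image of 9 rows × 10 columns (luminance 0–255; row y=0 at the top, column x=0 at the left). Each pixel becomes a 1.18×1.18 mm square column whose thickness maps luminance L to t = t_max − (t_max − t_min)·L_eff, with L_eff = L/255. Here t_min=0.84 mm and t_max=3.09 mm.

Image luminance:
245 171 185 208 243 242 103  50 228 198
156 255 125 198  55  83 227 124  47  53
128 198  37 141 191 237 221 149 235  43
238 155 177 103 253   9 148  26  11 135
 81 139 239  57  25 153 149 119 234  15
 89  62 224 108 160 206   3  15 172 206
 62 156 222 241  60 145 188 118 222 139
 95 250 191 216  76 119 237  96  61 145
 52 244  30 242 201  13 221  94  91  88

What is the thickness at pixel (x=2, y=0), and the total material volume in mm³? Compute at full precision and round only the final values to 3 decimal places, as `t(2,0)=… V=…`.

t(2,0)=1.458 V=229.943

span = t_max - t_min = 3.09 - 0.84 = 2.250
L(2,0) = 185, L_eff = 185/255 = 0.725490
t(2,0) = 3.09 - 2.250·0.725490 = 1.458
Σt over all 9·10 pixels = 14037/85 ≈ 165.1411765
V = pitch²·Σt = 1.18²·14037/85 = 229.943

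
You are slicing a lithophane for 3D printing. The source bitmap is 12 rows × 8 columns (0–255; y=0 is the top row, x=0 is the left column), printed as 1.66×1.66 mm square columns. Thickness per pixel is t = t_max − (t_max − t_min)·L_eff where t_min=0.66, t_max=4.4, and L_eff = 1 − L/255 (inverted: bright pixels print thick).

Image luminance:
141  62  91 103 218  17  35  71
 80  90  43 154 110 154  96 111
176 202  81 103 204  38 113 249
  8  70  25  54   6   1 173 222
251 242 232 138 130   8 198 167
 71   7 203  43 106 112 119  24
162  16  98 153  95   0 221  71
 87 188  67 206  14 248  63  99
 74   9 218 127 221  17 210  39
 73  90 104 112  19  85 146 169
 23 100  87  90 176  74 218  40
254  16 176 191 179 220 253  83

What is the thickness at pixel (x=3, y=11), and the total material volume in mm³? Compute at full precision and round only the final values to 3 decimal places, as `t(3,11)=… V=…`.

span = t_max - t_min = 4.4 - 0.66 = 3.740
L(3,11) = 191, L_eff = 1 - 191/255 = 0.250980 (inverted)
t(3,11) = 4.4 - 3.740·0.250980 = 3.461
Σt over all 12·8 pixels = 168883/750 ≈ 225.1773333
V = pitch²·Σt = 1.66²·168883/750 = 620.499

t(3,11)=3.461 V=620.499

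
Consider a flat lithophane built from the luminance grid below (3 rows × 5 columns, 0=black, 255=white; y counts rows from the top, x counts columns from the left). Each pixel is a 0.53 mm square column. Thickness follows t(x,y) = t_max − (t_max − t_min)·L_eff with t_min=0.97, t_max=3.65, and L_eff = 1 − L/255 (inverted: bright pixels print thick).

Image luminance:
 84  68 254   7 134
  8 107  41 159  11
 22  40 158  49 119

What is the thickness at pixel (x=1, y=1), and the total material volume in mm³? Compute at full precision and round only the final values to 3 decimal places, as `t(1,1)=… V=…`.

t(1,1)=2.095 V=7.810

span = t_max - t_min = 3.65 - 0.97 = 2.680
L(1,1) = 107, L_eff = 1 - 107/255 = 0.580392 (inverted)
t(1,1) = 3.65 - 2.680·0.580392 = 2.095
Σt over all 3·5 pixels = 708973/25500 ≈ 27.8028627
V = pitch²·Σt = 0.53²·708973/25500 = 7.810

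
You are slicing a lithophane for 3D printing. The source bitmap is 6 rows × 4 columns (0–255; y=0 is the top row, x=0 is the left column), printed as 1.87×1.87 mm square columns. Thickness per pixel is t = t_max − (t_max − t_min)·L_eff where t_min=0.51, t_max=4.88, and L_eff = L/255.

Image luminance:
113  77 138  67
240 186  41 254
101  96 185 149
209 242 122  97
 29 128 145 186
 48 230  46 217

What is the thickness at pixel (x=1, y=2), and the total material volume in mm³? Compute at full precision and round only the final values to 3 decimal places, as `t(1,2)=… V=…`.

t(1,2)=3.235 V=209.040

span = t_max - t_min = 4.88 - 0.51 = 4.370
L(1,2) = 96, L_eff = 96/255 = 0.376471
t(1,2) = 4.88 - 4.370·0.376471 = 3.235
Σt over all 6·4 pixels = 762179/12750 ≈ 59.7787451
V = pitch²·Σt = 1.87²·762179/12750 = 209.040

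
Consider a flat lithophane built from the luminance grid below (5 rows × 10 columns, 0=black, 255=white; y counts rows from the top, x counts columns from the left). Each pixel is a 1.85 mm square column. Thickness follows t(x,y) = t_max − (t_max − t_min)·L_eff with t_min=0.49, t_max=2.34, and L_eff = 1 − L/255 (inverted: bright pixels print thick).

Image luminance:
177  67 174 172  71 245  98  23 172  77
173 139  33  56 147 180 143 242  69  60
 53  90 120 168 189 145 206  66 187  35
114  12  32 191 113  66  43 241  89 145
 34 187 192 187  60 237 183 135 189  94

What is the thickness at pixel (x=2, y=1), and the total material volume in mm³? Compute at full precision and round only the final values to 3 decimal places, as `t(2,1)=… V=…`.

t(2,1)=0.729 V=240.801

span = t_max - t_min = 2.34 - 0.49 = 1.850
L(2,1) = 33, L_eff = 1 - 33/255 = 0.870588 (inverted)
t(2,1) = 2.34 - 1.850·0.870588 = 0.729
Σt over all 5·10 pixels = 119609/1700 ≈ 70.3582353
V = pitch²·Σt = 1.85²·119609/1700 = 240.801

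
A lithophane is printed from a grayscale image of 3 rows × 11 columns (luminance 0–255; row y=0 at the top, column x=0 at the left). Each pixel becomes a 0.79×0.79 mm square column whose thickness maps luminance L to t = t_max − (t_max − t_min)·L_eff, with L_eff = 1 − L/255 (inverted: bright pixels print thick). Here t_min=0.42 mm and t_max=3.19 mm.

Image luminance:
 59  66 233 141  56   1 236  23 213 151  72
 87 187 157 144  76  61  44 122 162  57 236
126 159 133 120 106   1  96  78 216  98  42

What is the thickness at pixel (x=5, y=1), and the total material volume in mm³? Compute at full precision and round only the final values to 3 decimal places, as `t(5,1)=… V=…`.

t(5,1)=1.083 V=34.134

span = t_max - t_min = 3.19 - 0.42 = 2.770
L(5,1) = 61, L_eff = 1 - 61/255 = 0.760784 (inverted)
t(5,1) = 3.19 - 2.770·0.760784 = 1.083
Σt over all 3·11 pixels = 464891/8500 ≈ 54.6930588
V = pitch²·Σt = 0.79²·464891/8500 = 34.134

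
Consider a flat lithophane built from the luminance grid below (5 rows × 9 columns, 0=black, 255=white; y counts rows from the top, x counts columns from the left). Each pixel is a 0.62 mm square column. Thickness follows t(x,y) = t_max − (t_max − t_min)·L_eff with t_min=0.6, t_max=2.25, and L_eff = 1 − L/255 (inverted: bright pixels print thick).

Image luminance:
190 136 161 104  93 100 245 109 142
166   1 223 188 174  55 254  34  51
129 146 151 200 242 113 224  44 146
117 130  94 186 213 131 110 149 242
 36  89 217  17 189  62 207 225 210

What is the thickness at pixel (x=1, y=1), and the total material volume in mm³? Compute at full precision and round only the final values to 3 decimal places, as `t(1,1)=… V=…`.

span = t_max - t_min = 2.25 - 0.6 = 1.650
L(1,1) = 1, L_eff = 1 - 1/255 = 0.996078 (inverted)
t(1,1) = 2.25 - 1.650·0.996078 = 0.606
Σt over all 5·9 pixels = 23359/340 ≈ 68.7029412
V = pitch²·Σt = 0.62²·23359/340 = 26.409

t(1,1)=0.606 V=26.409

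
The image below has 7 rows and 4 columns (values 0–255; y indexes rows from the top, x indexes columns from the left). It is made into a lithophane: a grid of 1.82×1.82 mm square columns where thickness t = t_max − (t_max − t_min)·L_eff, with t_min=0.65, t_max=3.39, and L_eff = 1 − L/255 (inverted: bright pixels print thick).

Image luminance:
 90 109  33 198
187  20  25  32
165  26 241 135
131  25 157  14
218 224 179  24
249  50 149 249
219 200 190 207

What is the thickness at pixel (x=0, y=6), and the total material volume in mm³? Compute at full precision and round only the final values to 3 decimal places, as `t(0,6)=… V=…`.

span = t_max - t_min = 3.39 - 0.65 = 2.740
L(0,6) = 219, L_eff = 1 - 219/255 = 0.141176 (inverted)
t(0,6) = 3.39 - 2.740·0.141176 = 3.003
Σt over all 7·4 pixels = 372626/6375 ≈ 58.4511373
V = pitch²·Σt = 1.82²·372626/6375 = 193.614

t(0,6)=3.003 V=193.614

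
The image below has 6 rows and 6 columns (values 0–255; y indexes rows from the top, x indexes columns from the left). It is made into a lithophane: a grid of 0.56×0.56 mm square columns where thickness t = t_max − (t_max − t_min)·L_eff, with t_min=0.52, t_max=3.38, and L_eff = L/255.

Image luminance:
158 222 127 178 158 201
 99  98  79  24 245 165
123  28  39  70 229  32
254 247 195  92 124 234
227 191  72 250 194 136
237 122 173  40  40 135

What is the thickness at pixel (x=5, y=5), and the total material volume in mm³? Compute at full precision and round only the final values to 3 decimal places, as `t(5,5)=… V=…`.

t(5,5)=1.866 V=19.736

span = t_max - t_min = 3.38 - 0.52 = 2.860
L(5,5) = 135, L_eff = 135/255 = 0.529412
t(5,5) = 3.38 - 2.860·0.529412 = 1.866
Σt over all 6·6 pixels = 133731/2125 ≈ 62.9322353
V = pitch²·Σt = 0.56²·133731/2125 = 19.736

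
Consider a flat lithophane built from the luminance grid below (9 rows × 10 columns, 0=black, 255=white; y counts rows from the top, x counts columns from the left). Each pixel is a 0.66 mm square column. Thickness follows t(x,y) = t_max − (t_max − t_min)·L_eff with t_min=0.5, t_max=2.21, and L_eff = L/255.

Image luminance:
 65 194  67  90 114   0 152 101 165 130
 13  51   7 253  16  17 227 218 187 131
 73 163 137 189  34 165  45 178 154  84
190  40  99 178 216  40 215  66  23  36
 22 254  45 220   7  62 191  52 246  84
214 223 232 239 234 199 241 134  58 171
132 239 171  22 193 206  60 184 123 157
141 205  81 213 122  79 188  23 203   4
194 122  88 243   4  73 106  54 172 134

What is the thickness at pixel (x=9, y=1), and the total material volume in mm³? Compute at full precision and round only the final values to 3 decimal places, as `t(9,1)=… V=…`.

t(9,1)=1.332 V=52.794

span = t_max - t_min = 2.21 - 0.5 = 1.710
L(9,1) = 131, L_eff = 131/255 = 0.513725
t(9,1) = 2.21 - 1.710·0.513725 = 1.332
Σt over all 9·10 pixels = 1030191/8500 ≈ 121.1989412
V = pitch²·Σt = 0.66²·1030191/8500 = 52.794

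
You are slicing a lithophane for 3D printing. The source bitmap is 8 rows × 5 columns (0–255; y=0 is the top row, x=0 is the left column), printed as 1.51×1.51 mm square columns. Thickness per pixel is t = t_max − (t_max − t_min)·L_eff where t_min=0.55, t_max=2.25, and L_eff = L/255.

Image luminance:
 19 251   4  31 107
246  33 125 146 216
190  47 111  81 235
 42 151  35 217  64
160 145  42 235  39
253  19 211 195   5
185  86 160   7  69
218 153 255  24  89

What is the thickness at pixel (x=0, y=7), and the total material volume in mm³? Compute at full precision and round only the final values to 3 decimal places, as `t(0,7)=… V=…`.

span = t_max - t_min = 2.25 - 0.55 = 1.700
L(0,7) = 218, L_eff = 218/255 = 0.854902
t(0,7) = 2.25 - 1.700·0.854902 = 0.797
Σt over all 8·5 pixels = 8599/150 ≈ 57.3266667
V = pitch²·Σt = 1.51²·8599/150 = 130.711

t(0,7)=0.797 V=130.711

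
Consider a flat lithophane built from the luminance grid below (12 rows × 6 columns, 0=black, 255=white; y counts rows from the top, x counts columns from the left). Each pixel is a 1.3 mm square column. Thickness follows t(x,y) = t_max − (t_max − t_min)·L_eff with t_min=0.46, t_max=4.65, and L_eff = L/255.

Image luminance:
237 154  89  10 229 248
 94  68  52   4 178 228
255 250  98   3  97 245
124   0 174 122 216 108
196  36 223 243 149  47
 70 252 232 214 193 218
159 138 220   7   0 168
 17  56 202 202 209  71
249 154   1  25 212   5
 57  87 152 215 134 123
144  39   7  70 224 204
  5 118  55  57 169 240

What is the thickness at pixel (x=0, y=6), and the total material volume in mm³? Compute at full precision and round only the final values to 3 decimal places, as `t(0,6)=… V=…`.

t(0,6)=2.037 V=300.590

span = t_max - t_min = 4.65 - 0.46 = 4.190
L(0,6) = 159, L_eff = 159/255 = 0.623529
t(0,6) = 4.65 - 4.190·0.623529 = 2.037
Σt over all 12·6 pixels = 4535531/25500 ≈ 177.8639608
V = pitch²·Σt = 1.3²·4535531/25500 = 300.590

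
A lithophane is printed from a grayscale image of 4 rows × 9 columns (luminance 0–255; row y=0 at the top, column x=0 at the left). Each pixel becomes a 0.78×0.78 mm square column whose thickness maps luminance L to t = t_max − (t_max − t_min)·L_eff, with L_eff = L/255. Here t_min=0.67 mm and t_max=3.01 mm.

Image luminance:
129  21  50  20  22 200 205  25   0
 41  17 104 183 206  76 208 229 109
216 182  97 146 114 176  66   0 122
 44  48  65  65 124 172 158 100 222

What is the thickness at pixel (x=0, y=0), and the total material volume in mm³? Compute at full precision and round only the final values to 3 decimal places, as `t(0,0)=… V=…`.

span = t_max - t_min = 3.01 - 0.67 = 2.340
L(0,0) = 129, L_eff = 129/255 = 0.505882
t(0,0) = 3.01 - 2.340·0.505882 = 1.826
Σt over all 4·9 pixels = 153006/2125 ≈ 72.0028235
V = pitch²·Σt = 0.78²·153006/2125 = 43.807

t(0,0)=1.826 V=43.807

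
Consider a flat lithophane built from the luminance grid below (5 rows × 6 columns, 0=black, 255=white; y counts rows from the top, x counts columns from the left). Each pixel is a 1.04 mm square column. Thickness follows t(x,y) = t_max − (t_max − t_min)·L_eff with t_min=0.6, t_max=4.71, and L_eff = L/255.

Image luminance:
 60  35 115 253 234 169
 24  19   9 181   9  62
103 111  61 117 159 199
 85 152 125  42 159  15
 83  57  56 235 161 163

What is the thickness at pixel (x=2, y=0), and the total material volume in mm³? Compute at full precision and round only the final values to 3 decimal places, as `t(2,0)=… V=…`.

t(2,0)=2.856 V=96.121

span = t_max - t_min = 4.71 - 0.6 = 4.110
L(2,0) = 115, L_eff = 115/255 = 0.450980
t(2,0) = 4.71 - 4.110·0.450980 = 2.856
Σt over all 5·6 pixels = 755389/8500 ≈ 88.8692941
V = pitch²·Σt = 1.04²·755389/8500 = 96.121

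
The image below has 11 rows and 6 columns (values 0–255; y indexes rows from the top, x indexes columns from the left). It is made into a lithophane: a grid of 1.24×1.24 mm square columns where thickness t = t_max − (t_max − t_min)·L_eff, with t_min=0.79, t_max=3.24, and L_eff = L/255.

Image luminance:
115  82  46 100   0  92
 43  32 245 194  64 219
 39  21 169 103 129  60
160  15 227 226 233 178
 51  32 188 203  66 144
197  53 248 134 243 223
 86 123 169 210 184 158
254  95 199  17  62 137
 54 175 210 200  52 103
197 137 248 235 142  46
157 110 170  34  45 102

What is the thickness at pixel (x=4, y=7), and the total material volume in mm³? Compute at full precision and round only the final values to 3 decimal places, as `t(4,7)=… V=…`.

span = t_max - t_min = 3.24 - 0.79 = 2.450
L(4,7) = 62, L_eff = 62/255 = 0.243137
t(4,7) = 3.24 - 2.450·0.243137 = 2.644
Σt over all 11·6 pixels = 221673/1700 ≈ 130.3958824
V = pitch²·Σt = 1.24²·221673/1700 = 200.497

t(4,7)=2.644 V=200.497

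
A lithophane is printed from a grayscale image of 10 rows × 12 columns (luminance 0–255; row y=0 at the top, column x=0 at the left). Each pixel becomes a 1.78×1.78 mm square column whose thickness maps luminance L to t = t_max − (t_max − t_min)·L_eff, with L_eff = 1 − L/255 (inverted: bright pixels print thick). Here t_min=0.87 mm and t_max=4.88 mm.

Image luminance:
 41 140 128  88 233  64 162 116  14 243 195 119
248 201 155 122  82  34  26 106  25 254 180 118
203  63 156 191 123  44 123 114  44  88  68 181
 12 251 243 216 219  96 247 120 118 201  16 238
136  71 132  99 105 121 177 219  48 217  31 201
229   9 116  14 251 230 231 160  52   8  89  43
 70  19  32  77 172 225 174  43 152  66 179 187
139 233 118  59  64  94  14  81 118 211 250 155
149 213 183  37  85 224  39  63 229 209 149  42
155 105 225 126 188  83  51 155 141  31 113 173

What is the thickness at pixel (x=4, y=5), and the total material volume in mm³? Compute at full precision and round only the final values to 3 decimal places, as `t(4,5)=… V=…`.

span = t_max - t_min = 4.88 - 0.87 = 4.010
L(4,5) = 251, L_eff = 1 - 251/255 = 0.015686 (inverted)
t(4,5) = 4.88 - 4.010·0.015686 = 4.817
Σt over all 10·12 pixels = 1483493/4250 ≈ 349.0571765
V = pitch²·Σt = 1.78²·1483493/4250 = 1105.953

t(4,5)=4.817 V=1105.953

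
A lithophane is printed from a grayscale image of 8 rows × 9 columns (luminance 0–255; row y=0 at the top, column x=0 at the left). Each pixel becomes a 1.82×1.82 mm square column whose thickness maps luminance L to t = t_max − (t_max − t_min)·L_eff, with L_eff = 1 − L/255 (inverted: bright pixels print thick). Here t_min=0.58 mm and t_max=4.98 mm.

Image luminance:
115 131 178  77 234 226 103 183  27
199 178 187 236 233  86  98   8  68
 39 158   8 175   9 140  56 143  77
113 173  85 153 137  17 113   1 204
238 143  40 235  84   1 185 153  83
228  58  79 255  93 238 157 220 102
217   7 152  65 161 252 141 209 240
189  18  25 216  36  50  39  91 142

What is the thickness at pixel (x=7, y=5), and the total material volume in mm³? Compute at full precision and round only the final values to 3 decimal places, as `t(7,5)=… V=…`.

span = t_max - t_min = 4.98 - 0.58 = 4.400
L(7,5) = 220, L_eff = 1 - 220/255 = 0.137255 (inverted)
t(7,5) = 4.98 - 4.400·0.137255 = 4.376
Σt over all 8·9 pixels = 85288/425 ≈ 200.6776471
V = pitch²·Σt = 1.82²·85288/425 = 664.725

t(7,5)=4.376 V=664.725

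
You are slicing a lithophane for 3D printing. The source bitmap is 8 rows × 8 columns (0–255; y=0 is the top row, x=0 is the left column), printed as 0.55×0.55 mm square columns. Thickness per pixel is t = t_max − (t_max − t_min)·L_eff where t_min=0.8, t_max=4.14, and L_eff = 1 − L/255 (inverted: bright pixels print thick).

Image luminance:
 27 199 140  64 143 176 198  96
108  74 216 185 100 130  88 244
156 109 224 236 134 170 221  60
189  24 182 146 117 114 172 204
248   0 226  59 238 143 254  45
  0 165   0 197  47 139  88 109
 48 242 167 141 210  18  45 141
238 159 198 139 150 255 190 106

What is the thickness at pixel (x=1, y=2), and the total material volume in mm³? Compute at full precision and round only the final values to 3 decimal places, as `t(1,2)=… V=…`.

span = t_max - t_min = 4.14 - 0.8 = 3.340
L(1,2) = 109, L_eff = 1 - 109/255 = 0.572549 (inverted)
t(1,2) = 4.14 - 3.340·0.572549 = 2.228
Σt over all 8·8 pixels = 721439/4250 ≈ 169.7503529
V = pitch²·Σt = 0.55²·721439/4250 = 51.349

t(1,2)=2.228 V=51.349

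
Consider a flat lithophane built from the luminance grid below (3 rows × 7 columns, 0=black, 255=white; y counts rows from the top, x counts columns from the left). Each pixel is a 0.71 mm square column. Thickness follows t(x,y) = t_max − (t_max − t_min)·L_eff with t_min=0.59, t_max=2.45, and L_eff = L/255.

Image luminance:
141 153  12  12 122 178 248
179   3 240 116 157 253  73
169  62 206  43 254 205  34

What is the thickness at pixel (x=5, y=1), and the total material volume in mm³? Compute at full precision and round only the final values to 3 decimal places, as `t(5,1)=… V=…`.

span = t_max - t_min = 2.45 - 0.59 = 1.860
L(5,1) = 253, L_eff = 253/255 = 0.992157
t(5,1) = 2.45 - 1.860·0.992157 = 0.605
Σt over all 3·7 pixels = 52001/1700 ≈ 30.5888235
V = pitch²·Σt = 0.71²·52001/1700 = 15.420

t(5,1)=0.605 V=15.420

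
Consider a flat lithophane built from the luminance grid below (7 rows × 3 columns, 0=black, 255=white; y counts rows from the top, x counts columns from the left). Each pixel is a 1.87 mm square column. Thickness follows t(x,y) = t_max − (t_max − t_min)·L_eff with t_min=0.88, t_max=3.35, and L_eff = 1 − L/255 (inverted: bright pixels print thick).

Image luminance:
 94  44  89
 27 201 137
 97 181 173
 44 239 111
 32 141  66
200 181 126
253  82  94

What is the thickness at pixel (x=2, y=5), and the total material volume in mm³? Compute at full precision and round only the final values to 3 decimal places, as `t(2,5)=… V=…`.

span = t_max - t_min = 3.35 - 0.88 = 2.470
L(2,5) = 126, L_eff = 1 - 126/255 = 0.505882 (inverted)
t(2,5) = 3.35 - 2.470·0.505882 = 2.100
Σt over all 7·3 pixels = 279101/6375 ≈ 43.7805490
V = pitch²·Σt = 1.87²·279101/6375 = 153.096

t(2,5)=2.100 V=153.096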